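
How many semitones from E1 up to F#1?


Absolute semitone position = octave×12 + chromatic position
E1: 1×12 + 4 = 16
F#1: 1×12 + 6 = 18
Difference = 18 - 16 = 2
= 2 semitones


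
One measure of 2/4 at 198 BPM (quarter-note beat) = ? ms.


Let's work it out.
Quarter-note beat duration = 60000 / 198 ms
Beats per measure (2/4) = 2
One measure = 2 × 60000 / 198 = 120000 / 198 ms
= 606.1 ms


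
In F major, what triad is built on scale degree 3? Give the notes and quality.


F major scale: F G A Bb C D E
Diatonic triad on degree 3 stacks scale notes 3, 5, 7: A C E
A→C = 3 semitones; A→E = 7 semitones → minor triad
= A C E (minor)


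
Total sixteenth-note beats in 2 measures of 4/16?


Reasoning:
Time signature 4/16: the bottom number 16 means the sixteenth note gets one count
The top number 4 means 4 sixteenth-note beats per measure
Total = 4 × 2 measures
= 8 sixteenth-note beats


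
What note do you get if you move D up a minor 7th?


minor 7th: 7 letter names, 10 semitones
Letter: D + 6 → C
Pitch: D + 10 semitones, spelled as a C → C
= C


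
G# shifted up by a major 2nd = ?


Working:
major 2nd: 2 letter names, 2 semitones
Letter: G + 1 → A
Pitch: G# + 2 semitones, spelled as an A → A#
= A#


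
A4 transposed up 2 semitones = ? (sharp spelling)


Let's work it out.
A4: chromatic position 9 in octave 4 → absolute = 4×12 + 9 = 57
Transpose up 2: 57 + 2 = 59
59 = 4×12 + 11 → B in octave 4
Result = B4


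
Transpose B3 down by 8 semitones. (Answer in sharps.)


Solution.
B3: chromatic position 11 in octave 3 → absolute = 3×12 + 11 = 47
Transpose down 8: 47 - 8 = 39
39 = 3×12 + 3 → D# in octave 3
Result = D#3


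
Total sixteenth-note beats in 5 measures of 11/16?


Step by step:
Time signature 11/16: the bottom number 16 means the sixteenth note gets one count
The top number 11 means 11 sixteenth-note beats per measure
Total = 11 × 5 measures
= 55 sixteenth-note beats


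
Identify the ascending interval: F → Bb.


Step by step:
Letter names: F → B spans 4 letter names → a 4th
Semitones: F → Bb = 5 half-steps
A 4th of 5 semitones is a perfect 4th
= perfect 4th


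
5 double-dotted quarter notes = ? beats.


Step by step:
Base quarter note = 1 beat
Dot 1 adds half the previous value: +1/2
Dot 2 adds half the previous value: +1/4
One double-dotted quarter = 1 + 1/2 + 1/4 = 7/4
5 of them = 5 × 7/4 = 35/4
= 35/4 beats


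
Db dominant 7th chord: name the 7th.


Dominant 7th chord = root + major 3rd + perfect 5th + minor 7th
Seventh chords stack in thirds, so the letter names are D-F-A-C
Root: Db
Major 3rd above Db: F
Perfect 5th above Db: Ab
Minor 7th above Db: Cb
The 7th = Cb


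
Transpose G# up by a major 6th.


Step by step:
major 6th: 6 letter names, 9 semitones
Letter: G + 5 → E
Pitch: G# + 9 semitones, spelled as an E → E#
= E#


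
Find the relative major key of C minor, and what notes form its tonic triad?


Solution.
The relative major shares the key signature and is a minor 3rd above the minor tonic
A minor 3rd above C is Eb
→ relative major of C minor is Eb major
Tonic triad of Eb major = root + major 3rd + perfect 5th = Eb G Bb
= Eb major; triad = Eb G Bb


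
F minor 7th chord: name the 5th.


Solution.
Minor 7th chord = root + minor 3rd + perfect 5th + minor 7th
Seventh chords stack in thirds, so the letter names are F-A-C-E
Root: F
Minor 3rd above F: Ab
Perfect 5th above F: C
Minor 7th above F: Eb
The 5th = C


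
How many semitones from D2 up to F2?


Step by step:
Absolute semitone position = octave×12 + chromatic position
D2: 2×12 + 2 = 26
F2: 2×12 + 5 = 29
Difference = 29 - 26 = 3
= 3 semitones


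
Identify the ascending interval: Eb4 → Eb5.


Let's work it out.
Letter names: E → E spans 8 letter names → an octave
Semitones: Eb4 → Eb5 = 12 half-steps
An octave of 12 semitones is a perfect octave
= perfect octave


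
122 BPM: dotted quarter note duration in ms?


Solution.
One quarter-note beat = 60000 / BPM = 60000 / 122 ms
Dotted quarter note = 3/2 × quarter note
Duration = 3/2 × 60000 / 122 = 90000 / 122
= 737.7 ms


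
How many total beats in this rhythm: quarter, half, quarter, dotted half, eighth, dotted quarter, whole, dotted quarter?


Step by step:
Beat values:
  quarter = 1 beat
  half = 2 beats
  quarter = 1 beat
  dotted half = 3 beats
  eighth = 0.5 beats
  dotted quarter = 1.5 beats
  whole = 4 beats
  dotted quarter = 1.5 beats
Sum = 1 + 2 + 1 + 3 + 0.5 + 1.5 + 4 + 1.5
= 14.5 beats


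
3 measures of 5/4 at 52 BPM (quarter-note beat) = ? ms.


Solution.
Quarter-note beat duration = 60000 / 52 ms
Beats per measure (5/4) = 5
One measure = 5 × 60000 / 52 = 300000 / 52 ms
3 measures = 3 × 300000 / 52 = 900000 / 52
= 17307.7 ms


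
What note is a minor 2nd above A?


Step by step:
A 2nd spans 2 letter names, so from A we land on B
A minor 2nd = 1 semitone above A
Spell B at that pitch: Bb
= Bb


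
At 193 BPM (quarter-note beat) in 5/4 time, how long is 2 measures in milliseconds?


Let's work it out.
Quarter-note beat duration = 60000 / 193 ms
Beats per measure (5/4) = 5
One measure = 5 × 60000 / 193 = 300000 / 193 ms
2 measures = 2 × 300000 / 193 = 600000 / 193
= 3108.8 ms


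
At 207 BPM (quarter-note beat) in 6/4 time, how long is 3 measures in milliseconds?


Quarter-note beat duration = 60000 / 207 ms
Beats per measure (6/4) = 6
One measure = 6 × 60000 / 207 = 360000 / 207 ms
3 measures = 3 × 360000 / 207 = 1080000 / 207
= 5217.4 ms


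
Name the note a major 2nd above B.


A 2nd spans 2 letter names, so from B we land on C
A major 2nd = 2 semitones above B
Spell C at that pitch: C#
= C#


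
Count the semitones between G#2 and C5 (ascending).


Reasoning:
Absolute semitone position = octave×12 + chromatic position
G#2: 2×12 + 8 = 32
C5: 5×12 + 0 = 60
Difference = 60 - 32 = 28
= 28 semitones


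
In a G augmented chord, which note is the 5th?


Augmented triad = root + major 3rd (4 semitones) + augmented 5th (8 semitones)
A triad on G stacks thirds, so the chord tones use letter names G-B-D
Root: G
Major 3rd above G: B
Augmented 5th above G: D#
The 5th = D#


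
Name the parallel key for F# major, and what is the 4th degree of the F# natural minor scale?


Parallel keys share the same tonic but differ in mode
F# major → parallel is F# minor
F# natural minor scale: F# G# A B C# D E
= F# minor; 4th degree = B


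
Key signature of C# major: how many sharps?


Step by step:
Sharp major keys follow the circle of fifths: C(0), G(1), D(2), A(3), E(4), B(5), F#(6), C#(7)
C# major has 7 sharps
Order of sharps: F# C# G# D# A# E# B# → first 7: F#, C#, G#, D#, A#, E#, B#
= 7 sharps


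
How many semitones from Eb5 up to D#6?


Let's work it out.
Absolute semitone position = octave×12 + chromatic position
Eb5: 5×12 + 3 = 63
D#6: 6×12 + 3 = 75
Difference = 75 - 63 = 12
= 12 semitones


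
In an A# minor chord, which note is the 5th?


Minor triad = root + minor 3rd (3 semitones) + perfect 5th (7 semitones)
A triad on A# stacks thirds, so the chord tones use letter names A-C-E
Root: A#
Minor 3rd above A#: C#
Perfect 5th above A#: E#
The 5th = E#


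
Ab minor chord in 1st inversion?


Working:
Root position: Ab Cb Eb
1st inversion: move root up an octave
Bass note: Cb
Notes (bottom to top) = Cb Eb Ab


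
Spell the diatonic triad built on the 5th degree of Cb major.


Step by step:
Cb major scale: Cb Db Eb Fb Gb Ab Bb
Diatonic triad on degree 5 stacks scale notes 5, 7, 2: Gb Bb Db
Gb→Bb = 4 semitones; Gb→Db = 7 semitones → major triad
= Gb Bb Db (major)


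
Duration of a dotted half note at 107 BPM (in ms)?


Working:
One quarter-note beat = 60000 / BPM = 60000 / 107 ms
Dotted half note = 3 × quarter note
Duration = 3 × 60000 / 107 = 180000 / 107
= 1682.2 ms


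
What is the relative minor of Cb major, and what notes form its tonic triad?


Solution.
The relative minor shares the major's key signature and starts on its 6th degree
6th degree = a major 6th above the tonic; a major 6th above Cb is Ab
→ relative minor of Cb major is Ab minor
Tonic triad of Ab minor = root + minor 3rd + perfect 5th = Ab Cb Eb
= Ab minor; triad = Ab Cb Eb


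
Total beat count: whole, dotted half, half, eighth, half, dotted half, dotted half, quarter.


Beat values:
  whole = 4 beats
  dotted half = 3 beats
  half = 2 beats
  eighth = 0.5 beats
  half = 2 beats
  dotted half = 3 beats
  dotted half = 3 beats
  quarter = 1 beat
Sum = 4 + 3 + 2 + 0.5 + 2 + 3 + 3 + 1
= 18.5 beats


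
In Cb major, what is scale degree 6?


Let's work it out.
Major scale pattern: W-W-H-W-W-W-H (2-2-1-2-2-2-1 semitones)
Starting from Cb:
  Cb + 2 semitones → Db
  Db + 2 semitones → Eb
  Eb + 1 semitone → Fb
  Fb + 2 semitones → Gb
  Gb + 2 semitones → Ab
  Ab + 2 semitones → Bb
  Bb + 1 semitone → Cb
Scale: Cb Db Eb Fb Gb Ab Bb
Degree 6 = Ab


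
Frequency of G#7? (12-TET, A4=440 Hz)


Working:
f = 440 × 2^(n/12) where n = semitones from A4
G#7: 35 semitones from A4
f = 440 × 2^(35/12)
f = 3322.44 Hz


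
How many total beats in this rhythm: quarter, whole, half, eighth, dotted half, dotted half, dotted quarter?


Step by step:
Beat values:
  quarter = 1 beat
  whole = 4 beats
  half = 2 beats
  eighth = 0.5 beats
  dotted half = 3 beats
  dotted half = 3 beats
  dotted quarter = 1.5 beats
Sum = 1 + 4 + 2 + 0.5 + 3 + 3 + 1.5
= 15 beats


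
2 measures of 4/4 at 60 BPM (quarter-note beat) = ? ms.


Quarter-note beat duration = 60000 / 60 ms
Beats per measure (4/4) = 4
One measure = 4 × 60000 / 60 = 240000 / 60 ms
2 measures = 2 × 240000 / 60 = 480000 / 60
= 8000.0 ms


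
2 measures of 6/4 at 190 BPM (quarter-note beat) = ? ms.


Let's work it out.
Quarter-note beat duration = 60000 / 190 ms
Beats per measure (6/4) = 6
One measure = 6 × 60000 / 190 = 360000 / 190 ms
2 measures = 2 × 360000 / 190 = 720000 / 190
= 3789.5 ms


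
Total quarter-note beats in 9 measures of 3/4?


Time signature 3/4: the bottom number 4 means the quarter note gets one count
The top number 3 means 3 quarter-note beats per measure
Total = 3 × 9 measures
= 27 quarter-note beats


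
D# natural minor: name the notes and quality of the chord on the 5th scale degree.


D# natural minor scale: D# E# F# G# A# B C#
Diatonic triad on degree 5 stacks scale notes 5, 7, 2: A# C# E#
A#→C# = 3 semitones; A#→E# = 7 semitones → minor triad
= A# C# E# (minor)


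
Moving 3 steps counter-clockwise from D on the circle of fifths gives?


Each counter-clockwise step moves down a perfect 5th (= up a perfect 4th)
From D: D → G → C → F
= F


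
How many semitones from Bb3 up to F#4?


Solution.
Absolute semitone position = octave×12 + chromatic position
Bb3: 3×12 + 10 = 46
F#4: 4×12 + 6 = 54
Difference = 54 - 46 = 8
= 8 semitones


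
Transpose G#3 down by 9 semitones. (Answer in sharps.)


Reasoning:
G#3: chromatic position 8 in octave 3 → absolute = 3×12 + 8 = 44
Transpose down 9: 44 - 9 = 35
35 = 2×12 + 11 → B in octave 2
Result = B2


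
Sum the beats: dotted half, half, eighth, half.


Solution.
Beat values:
  dotted half = 3 beats
  half = 2 beats
  eighth = 0.5 beats
  half = 2 beats
Sum = 3 + 2 + 0.5 + 2
= 7.5 beats


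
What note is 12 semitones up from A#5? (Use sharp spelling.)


A#5: chromatic position 10 in octave 5 → absolute = 5×12 + 10 = 70
Transpose up 12: 70 + 12 = 82
82 = 6×12 + 10 → A# in octave 6
Result = A#6


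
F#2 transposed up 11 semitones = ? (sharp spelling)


Reasoning:
F#2: chromatic position 6 in octave 2 → absolute = 2×12 + 6 = 30
Transpose up 11: 30 + 11 = 41
41 = 3×12 + 5 → F in octave 3
Result = F3


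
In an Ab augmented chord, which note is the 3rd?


Reasoning:
Augmented triad = root + major 3rd (4 semitones) + augmented 5th (8 semitones)
A triad on Ab stacks thirds, so the chord tones use letter names A-C-E
Root: Ab
Major 3rd above Ab: C
Augmented 5th above Ab: E
The 3rd = C


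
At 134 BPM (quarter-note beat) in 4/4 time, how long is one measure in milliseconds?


Let's work it out.
Quarter-note beat duration = 60000 / 134 ms
Beats per measure (4/4) = 4
One measure = 4 × 60000 / 134 = 240000 / 134 ms
= 1791.0 ms


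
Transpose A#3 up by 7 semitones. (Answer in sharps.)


Step by step:
A#3: chromatic position 10 in octave 3 → absolute = 3×12 + 10 = 46
Transpose up 7: 46 + 7 = 53
53 = 4×12 + 5 → F in octave 4
Result = F4


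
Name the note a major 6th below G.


Reasoning:
A 6th spans 6 letter names, so from G we land on B
A major 6th = 9 semitones below G
Spell B at that pitch: Bb
= Bb


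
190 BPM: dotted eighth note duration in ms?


Let's work it out.
One quarter-note beat = 60000 / BPM = 60000 / 190 ms
Dotted eighth note = 3/4 × quarter note
Duration = 3/4 × 60000 / 190 = 45000 / 190
= 236.8 ms


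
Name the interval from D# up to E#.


Step by step:
Letter names: D → E spans 2 letter names → a 2nd
Semitones: D# → E# = 2 half-steps
A 2nd of 2 semitones is a major 2nd
= major 2nd


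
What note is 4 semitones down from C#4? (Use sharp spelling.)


C#4: chromatic position 1 in octave 4 → absolute = 4×12 + 1 = 49
Transpose down 4: 49 - 4 = 45
45 = 3×12 + 9 → A in octave 3
Result = A3


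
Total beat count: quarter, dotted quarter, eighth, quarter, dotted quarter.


Beat values:
  quarter = 1 beat
  dotted quarter = 1.5 beats
  eighth = 0.5 beats
  quarter = 1 beat
  dotted quarter = 1.5 beats
Sum = 1 + 1.5 + 0.5 + 1 + 1.5
= 5.5 beats


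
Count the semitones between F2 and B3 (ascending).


Let's work it out.
Absolute semitone position = octave×12 + chromatic position
F2: 2×12 + 5 = 29
B3: 3×12 + 11 = 47
Difference = 47 - 29 = 18
= 18 semitones


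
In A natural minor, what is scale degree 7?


Natural minor scale pattern: W-H-W-W-H-W-W (2-1-2-2-1-2-2 semitones)
Starting from A:
  A + 2 semitones → B
  B + 1 semitone → C
  C + 2 semitones → D
  D + 2 semitones → E
  E + 1 semitone → F
  F + 2 semitones → G
  G + 2 semitones → A
Scale: A B C D E F G
Degree 7 = G


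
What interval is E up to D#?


Let's work it out.
Letter names: E → D spans 7 letter names → a 7th
Semitones: E → D# = 11 half-steps
A 7th of 11 semitones is a major 7th
= major 7th


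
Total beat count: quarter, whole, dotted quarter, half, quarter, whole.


Working:
Beat values:
  quarter = 1 beat
  whole = 4 beats
  dotted quarter = 1.5 beats
  half = 2 beats
  quarter = 1 beat
  whole = 4 beats
Sum = 1 + 4 + 1.5 + 2 + 1 + 4
= 13.5 beats


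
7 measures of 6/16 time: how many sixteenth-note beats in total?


Step by step:
Time signature 6/16: the bottom number 16 means the sixteenth note gets one count
The top number 6 means 6 sixteenth-note beats per measure
Total = 6 × 7 measures
= 42 sixteenth-note beats


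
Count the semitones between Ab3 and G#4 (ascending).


Let's work it out.
Absolute semitone position = octave×12 + chromatic position
Ab3: 3×12 + 8 = 44
G#4: 4×12 + 8 = 56
Difference = 56 - 44 = 12
= 12 semitones


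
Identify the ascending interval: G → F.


Letter names: G → F spans 7 letter names → a 7th
Semitones: G → F = 10 half-steps
A 7th of 10 semitones is a minor 7th
= minor 7th


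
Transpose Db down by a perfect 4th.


Step by step:
perfect 4th: 4 letter names, 5 semitones
Letter: D - 3 → A
Pitch: Db - 5 semitones, spelled as an A → Ab
= Ab


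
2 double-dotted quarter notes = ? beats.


Solution.
Base quarter note = 1 beat
Dot 1 adds half the previous value: +1/2
Dot 2 adds half the previous value: +1/4
One double-dotted quarter = 1 + 1/2 + 1/4 = 7/4
2 of them = 2 × 7/4 = 7/2
= 7/2 beats


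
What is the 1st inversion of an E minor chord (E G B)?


Working:
Root position: E G B
1st inversion: move root up an octave
Bass note: G
Notes (bottom to top) = G B E


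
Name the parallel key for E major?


Solution.
Parallel keys share the same tonic but differ in mode
E major → parallel is E minor
= E minor


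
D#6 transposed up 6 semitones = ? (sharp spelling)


Solution.
D#6: chromatic position 3 in octave 6 → absolute = 6×12 + 3 = 75
Transpose up 6: 75 + 6 = 81
81 = 6×12 + 9 → A in octave 6
Result = A6


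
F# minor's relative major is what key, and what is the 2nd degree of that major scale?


The relative major shares the key signature and is a minor 3rd above the minor tonic
A minor 3rd above F# is A
→ relative major of F# minor is A major
A major scale: A B C# D E F# G#
= A major; 2nd degree = B


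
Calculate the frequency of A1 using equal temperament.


Working:
f = 440 × 2^(n/12) where n = semitones from A4
A1: -36 semitones from A4
f = 440 × 2^(-36/12)
f = 55.00 Hz


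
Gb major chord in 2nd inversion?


Reasoning:
Root position: Gb Bb Db
2nd inversion: move root and 3rd up an octave
Bass note: Db
Notes (bottom to top) = Db Gb Bb


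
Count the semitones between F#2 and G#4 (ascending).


Absolute semitone position = octave×12 + chromatic position
F#2: 2×12 + 6 = 30
G#4: 4×12 + 8 = 56
Difference = 56 - 30 = 26
= 26 semitones


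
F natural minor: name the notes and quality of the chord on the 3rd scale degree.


Let's work it out.
F natural minor scale: F G Ab Bb C Db Eb
Diatonic triad on degree 3 stacks scale notes 3, 5, 7: Ab C Eb
Ab→C = 4 semitones; Ab→Eb = 7 semitones → major triad
= Ab C Eb (major)


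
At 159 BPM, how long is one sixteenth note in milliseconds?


One quarter-note beat = 60000 / BPM = 60000 / 159 ms
Sixteenth note = 1/4 × quarter note
Duration = 1/4 × 60000 / 159 = 15000 / 159
= 94.3 ms


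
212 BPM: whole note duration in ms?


Working:
One quarter-note beat = 60000 / BPM = 60000 / 212 ms
Whole note = 4 × quarter note
Duration = 4 × 60000 / 212 = 240000 / 212
= 1132.1 ms


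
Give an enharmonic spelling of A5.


Reasoning:
Enharmonic notes sound the same pitch but are spelled with different letter names
A and G## name the same pitch class
= G##5


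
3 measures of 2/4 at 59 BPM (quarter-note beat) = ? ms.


Reasoning:
Quarter-note beat duration = 60000 / 59 ms
Beats per measure (2/4) = 2
One measure = 2 × 60000 / 59 = 120000 / 59 ms
3 measures = 3 × 120000 / 59 = 360000 / 59
= 6101.7 ms


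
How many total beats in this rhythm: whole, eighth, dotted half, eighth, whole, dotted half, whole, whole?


Solution.
Beat values:
  whole = 4 beats
  eighth = 0.5 beats
  dotted half = 3 beats
  eighth = 0.5 beats
  whole = 4 beats
  dotted half = 3 beats
  whole = 4 beats
  whole = 4 beats
Sum = 4 + 0.5 + 3 + 0.5 + 4 + 3 + 4 + 4
= 23 beats


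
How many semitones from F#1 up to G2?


Absolute semitone position = octave×12 + chromatic position
F#1: 1×12 + 6 = 18
G2: 2×12 + 7 = 31
Difference = 31 - 18 = 13
= 13 semitones


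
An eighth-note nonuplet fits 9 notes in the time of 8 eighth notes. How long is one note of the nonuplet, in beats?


Solution.
Nonuplet: 9 notes occupy the space of 8 eighth notes
Space = 8 × 1/2 = 4 beats
Each nonuplet note = 4 / 9 = 4/9 beats
= 4/9 beats


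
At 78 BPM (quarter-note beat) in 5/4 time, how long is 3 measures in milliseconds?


Quarter-note beat duration = 60000 / 78 ms
Beats per measure (5/4) = 5
One measure = 5 × 60000 / 78 = 300000 / 78 ms
3 measures = 3 × 300000 / 78 = 900000 / 78
= 11538.5 ms


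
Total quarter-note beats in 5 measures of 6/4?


Solution.
Time signature 6/4: the bottom number 4 means the quarter note gets one count
The top number 6 means 6 quarter-note beats per measure
Total = 6 × 5 measures
= 30 quarter-note beats


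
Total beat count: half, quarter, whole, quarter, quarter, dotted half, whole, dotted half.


Let's work it out.
Beat values:
  half = 2 beats
  quarter = 1 beat
  whole = 4 beats
  quarter = 1 beat
  quarter = 1 beat
  dotted half = 3 beats
  whole = 4 beats
  dotted half = 3 beats
Sum = 2 + 1 + 4 + 1 + 1 + 3 + 4 + 3
= 19 beats


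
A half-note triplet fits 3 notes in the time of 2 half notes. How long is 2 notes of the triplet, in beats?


Let's work it out.
Triplet: 3 notes occupy the space of 2 half notes
Space = 2 × 2 = 4 beats
Each triplet note = 4 / 3 = 4/3 beats
2 notes = 2 × 4/3 = 8/3
= 8/3 beats


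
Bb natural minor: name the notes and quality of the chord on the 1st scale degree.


Working:
Bb natural minor scale: Bb C Db Eb F Gb Ab
Diatonic triad on degree 1 stacks scale notes 1, 3, 5: Bb Db F
Bb→Db = 3 semitones; Bb→F = 7 semitones → minor triad
= Bb Db F (minor)


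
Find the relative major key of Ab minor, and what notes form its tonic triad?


Let's work it out.
The relative major shares the key signature and is a minor 3rd above the minor tonic
A minor 3rd above Ab is Cb
→ relative major of Ab minor is Cb major
Tonic triad of Cb major = root + major 3rd + perfect 5th = Cb Eb Gb
= Cb major; triad = Cb Eb Gb


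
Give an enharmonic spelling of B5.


Enharmonic notes sound the same pitch but are spelled with different letter names
B and Cb name the same pitch class
Octave numbers change at C, so B5 = Cb6
= Cb6


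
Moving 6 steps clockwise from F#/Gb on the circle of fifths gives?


Let's work it out.
Each clockwise step on the circle of fifths moves up a perfect 5th
From F#/Gb: F#/Gb → Db → Ab → Eb → Bb → F → C
= C


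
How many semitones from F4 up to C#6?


Solution.
Absolute semitone position = octave×12 + chromatic position
F4: 4×12 + 5 = 53
C#6: 6×12 + 1 = 73
Difference = 73 - 53 = 20
= 20 semitones


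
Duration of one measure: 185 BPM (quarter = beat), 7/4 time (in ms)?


Reasoning:
Quarter-note beat duration = 60000 / 185 ms
Beats per measure (7/4) = 7
One measure = 7 × 60000 / 185 = 420000 / 185 ms
= 2270.3 ms


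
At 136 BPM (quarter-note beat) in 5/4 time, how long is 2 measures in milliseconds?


Step by step:
Quarter-note beat duration = 60000 / 136 ms
Beats per measure (5/4) = 5
One measure = 5 × 60000 / 136 = 300000 / 136 ms
2 measures = 2 × 300000 / 136 = 600000 / 136
= 4411.8 ms


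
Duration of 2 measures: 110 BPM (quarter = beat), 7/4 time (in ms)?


Reasoning:
Quarter-note beat duration = 60000 / 110 ms
Beats per measure (7/4) = 7
One measure = 7 × 60000 / 110 = 420000 / 110 ms
2 measures = 2 × 420000 / 110 = 840000 / 110
= 7636.4 ms


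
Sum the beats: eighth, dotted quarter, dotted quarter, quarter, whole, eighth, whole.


Beat values:
  eighth = 0.5 beats
  dotted quarter = 1.5 beats
  dotted quarter = 1.5 beats
  quarter = 1 beat
  whole = 4 beats
  eighth = 0.5 beats
  whole = 4 beats
Sum = 0.5 + 1.5 + 1.5 + 1 + 4 + 0.5 + 4
= 13 beats


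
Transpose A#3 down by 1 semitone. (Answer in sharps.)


Solution.
A#3: chromatic position 10 in octave 3 → absolute = 3×12 + 10 = 46
Transpose down 1: 46 - 1 = 45
45 = 3×12 + 9 → A in octave 3
Result = A3


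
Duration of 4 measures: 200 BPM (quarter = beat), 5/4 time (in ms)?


Quarter-note beat duration = 60000 / 200 ms
Beats per measure (5/4) = 5
One measure = 5 × 60000 / 200 = 300000 / 200 ms
4 measures = 4 × 300000 / 200 = 1200000 / 200
= 6000.0 ms


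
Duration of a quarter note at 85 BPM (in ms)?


One quarter-note beat = 60000 / BPM = 60000 / 85 ms
Duration = 60000 / 85
= 705.9 ms


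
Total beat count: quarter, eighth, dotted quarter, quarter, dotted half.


Reasoning:
Beat values:
  quarter = 1 beat
  eighth = 0.5 beats
  dotted quarter = 1.5 beats
  quarter = 1 beat
  dotted half = 3 beats
Sum = 1 + 0.5 + 1.5 + 1 + 3
= 7 beats


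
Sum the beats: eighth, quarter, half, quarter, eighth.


Let's work it out.
Beat values:
  eighth = 0.5 beats
  quarter = 1 beat
  half = 2 beats
  quarter = 1 beat
  eighth = 0.5 beats
Sum = 0.5 + 1 + 2 + 1 + 0.5
= 5 beats


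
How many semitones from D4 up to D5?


Let's work it out.
Absolute semitone position = octave×12 + chromatic position
D4: 4×12 + 2 = 50
D5: 5×12 + 2 = 62
Difference = 62 - 50 = 12
= 12 semitones


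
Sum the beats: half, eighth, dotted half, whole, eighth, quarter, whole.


Beat values:
  half = 2 beats
  eighth = 0.5 beats
  dotted half = 3 beats
  whole = 4 beats
  eighth = 0.5 beats
  quarter = 1 beat
  whole = 4 beats
Sum = 2 + 0.5 + 3 + 4 + 0.5 + 1 + 4
= 15 beats


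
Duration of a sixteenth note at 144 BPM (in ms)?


Solution.
One quarter-note beat = 60000 / BPM = 60000 / 144 ms
Sixteenth note = 1/4 × quarter note
Duration = 1/4 × 60000 / 144 = 15000 / 144
= 104.2 ms


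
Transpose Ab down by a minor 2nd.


Let's work it out.
minor 2nd: 2 letter names, 1 semitones
Letter: A - 1 → G
Pitch: Ab - 1 semitones, spelled as a G → G
= G


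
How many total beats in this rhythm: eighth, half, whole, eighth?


Step by step:
Beat values:
  eighth = 0.5 beats
  half = 2 beats
  whole = 4 beats
  eighth = 0.5 beats
Sum = 0.5 + 2 + 4 + 0.5
= 7 beats


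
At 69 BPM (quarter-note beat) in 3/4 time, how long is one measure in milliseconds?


Step by step:
Quarter-note beat duration = 60000 / 69 ms
Beats per measure (3/4) = 3
One measure = 3 × 60000 / 69 = 180000 / 69 ms
= 2608.7 ms


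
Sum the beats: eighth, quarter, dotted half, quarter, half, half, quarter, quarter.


Beat values:
  eighth = 0.5 beats
  quarter = 1 beat
  dotted half = 3 beats
  quarter = 1 beat
  half = 2 beats
  half = 2 beats
  quarter = 1 beat
  quarter = 1 beat
Sum = 0.5 + 1 + 3 + 1 + 2 + 2 + 1 + 1
= 11.5 beats


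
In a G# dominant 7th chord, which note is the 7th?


Dominant 7th chord = root + major 3rd + perfect 5th + minor 7th
Seventh chords stack in thirds, so the letter names are G-B-D-F
Root: G#
Major 3rd above G#: B#
Perfect 5th above G#: D#
Minor 7th above G#: F#
The 7th = F#


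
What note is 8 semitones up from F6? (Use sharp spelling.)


Reasoning:
F6: chromatic position 5 in octave 6 → absolute = 6×12 + 5 = 77
Transpose up 8: 77 + 8 = 85
85 = 7×12 + 1 → C# in octave 7
Result = C#7


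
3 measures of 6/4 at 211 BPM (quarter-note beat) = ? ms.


Working:
Quarter-note beat duration = 60000 / 211 ms
Beats per measure (6/4) = 6
One measure = 6 × 60000 / 211 = 360000 / 211 ms
3 measures = 3 × 360000 / 211 = 1080000 / 211
= 5118.5 ms


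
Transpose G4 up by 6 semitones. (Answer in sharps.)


Step by step:
G4: chromatic position 7 in octave 4 → absolute = 4×12 + 7 = 55
Transpose up 6: 55 + 6 = 61
61 = 5×12 + 1 → C# in octave 5
Result = C#5


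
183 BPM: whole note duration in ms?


One quarter-note beat = 60000 / BPM = 60000 / 183 ms
Whole note = 4 × quarter note
Duration = 4 × 60000 / 183 = 240000 / 183
= 1311.5 ms


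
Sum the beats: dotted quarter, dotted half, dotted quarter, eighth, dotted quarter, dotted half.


Reasoning:
Beat values:
  dotted quarter = 1.5 beats
  dotted half = 3 beats
  dotted quarter = 1.5 beats
  eighth = 0.5 beats
  dotted quarter = 1.5 beats
  dotted half = 3 beats
Sum = 1.5 + 3 + 1.5 + 0.5 + 1.5 + 3
= 11 beats


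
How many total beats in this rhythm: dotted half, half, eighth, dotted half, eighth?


Solution.
Beat values:
  dotted half = 3 beats
  half = 2 beats
  eighth = 0.5 beats
  dotted half = 3 beats
  eighth = 0.5 beats
Sum = 3 + 2 + 0.5 + 3 + 0.5
= 9 beats


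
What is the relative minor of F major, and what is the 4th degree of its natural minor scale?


Step by step:
The relative minor shares the major's key signature and starts on its 6th degree
6th degree = a major 6th above the tonic; a major 6th above F is D
→ relative minor of F major is D minor
D natural minor scale: D E F G A Bb C
= D minor; 4th degree = G


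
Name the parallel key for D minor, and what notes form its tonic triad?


Let's work it out.
Parallel keys share the same tonic but differ in mode
D minor → parallel is D major
Tonic triad of D major = D F# A
= D major; triad = D F# A


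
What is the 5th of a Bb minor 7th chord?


Working:
Minor 7th chord = root + minor 3rd + perfect 5th + minor 7th
Seventh chords stack in thirds, so the letter names are B-D-F-A
Root: Bb
Minor 3rd above Bb: Db
Perfect 5th above Bb: F
Minor 7th above Bb: Ab
The 5th = F


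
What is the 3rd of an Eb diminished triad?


Working:
Diminished triad = root + minor 3rd (3 semitones) + diminished 5th (6 semitones)
A triad on Eb stacks thirds, so the chord tones use letter names E-G-B
Root: Eb
Minor 3rd above Eb: Gb
Diminished 5th above Eb: Bbb
The 3rd = Gb


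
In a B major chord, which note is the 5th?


Step by step:
Major triad = root + major 3rd (4 semitones) + perfect 5th (7 semitones)
A triad on B stacks thirds, so the chord tones use letter names B-D-F
Root: B
Major 3rd above B: D#
Perfect 5th above B: F#
The 5th = F#


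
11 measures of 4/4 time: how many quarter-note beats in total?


Reasoning:
Time signature 4/4: the bottom number 4 means the quarter note gets one count
The top number 4 means 4 quarter-note beats per measure
Total = 4 × 11 measures
= 44 quarter-note beats


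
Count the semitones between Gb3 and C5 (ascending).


Absolute semitone position = octave×12 + chromatic position
Gb3: 3×12 + 6 = 42
C5: 5×12 + 0 = 60
Difference = 60 - 42 = 18
= 18 semitones


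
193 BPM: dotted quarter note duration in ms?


Working:
One quarter-note beat = 60000 / BPM = 60000 / 193 ms
Dotted quarter note = 3/2 × quarter note
Duration = 3/2 × 60000 / 193 = 90000 / 193
= 466.3 ms


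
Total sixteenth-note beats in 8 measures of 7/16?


Step by step:
Time signature 7/16: the bottom number 16 means the sixteenth note gets one count
The top number 7 means 7 sixteenth-note beats per measure
Total = 7 × 8 measures
= 56 sixteenth-note beats


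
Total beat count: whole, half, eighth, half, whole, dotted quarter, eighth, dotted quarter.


Solution.
Beat values:
  whole = 4 beats
  half = 2 beats
  eighth = 0.5 beats
  half = 2 beats
  whole = 4 beats
  dotted quarter = 1.5 beats
  eighth = 0.5 beats
  dotted quarter = 1.5 beats
Sum = 4 + 2 + 0.5 + 2 + 4 + 1.5 + 0.5 + 1.5
= 16 beats


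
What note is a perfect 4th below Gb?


Let's work it out.
A 4th spans 4 letter names, so from G we land on D
A perfect 4th = 5 semitones below Gb
Spell D at that pitch: Db
= Db


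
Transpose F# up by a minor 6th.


Let's work it out.
minor 6th: 6 letter names, 8 semitones
Letter: F + 5 → D
Pitch: F# + 8 semitones, spelled as a D → D
= D


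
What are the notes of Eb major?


Reasoning:
Major scale pattern: W-W-H-W-W-W-H (2-2-1-2-2-2-1 semitones)
Starting from Eb:
  Eb + 2 semitones → F
  F + 2 semitones → G
  G + 1 semitone → Ab
  Ab + 2 semitones → Bb
  Bb + 2 semitones → C
  C + 2 semitones → D
  D + 1 semitone → Eb
Scale = Eb F G Ab Bb C D


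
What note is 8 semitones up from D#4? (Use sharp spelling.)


Let's work it out.
D#4: chromatic position 3 in octave 4 → absolute = 4×12 + 3 = 51
Transpose up 8: 51 + 8 = 59
59 = 4×12 + 11 → B in octave 4
Result = B4


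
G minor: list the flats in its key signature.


Solution.
Flat minor keys: A(0), D(1), G(2), C(3), F(4), Bb(5), Eb(6), Ab(7)
G minor has 2 flats
Order of flats: Bb Eb Ab Db Gb Cb Fb → first 2: Bb, Eb
= Bb, Eb


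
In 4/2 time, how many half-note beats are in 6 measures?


Working:
Time signature 4/2: the bottom number 2 means the half note gets one count
The top number 4 means 4 half-note beats per measure
Total = 4 × 6 measures
= 24 half-note beats


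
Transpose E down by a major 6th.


major 6th: 6 letter names, 9 semitones
Letter: E - 5 → G
Pitch: E - 9 semitones, spelled as a G → G
= G


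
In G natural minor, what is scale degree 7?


Step by step:
Natural minor scale pattern: W-H-W-W-H-W-W (2-1-2-2-1-2-2 semitones)
Starting from G:
  G + 2 semitones → A
  A + 1 semitone → Bb
  Bb + 2 semitones → C
  C + 2 semitones → D
  D + 1 semitone → Eb
  Eb + 2 semitones → F
  F + 2 semitones → G
Scale: G A Bb C D Eb F
Degree 7 = F


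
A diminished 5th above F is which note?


Let's work it out.
A 5th spans 5 letter names, so from F we land on C
A diminished 5th = 6 semitones above F
Spell C at that pitch: Cb
= Cb


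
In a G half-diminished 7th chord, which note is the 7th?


Reasoning:
Half-diminished 7th chord = root + minor 3rd + diminished 5th + minor 7th
Seventh chords stack in thirds, so the letter names are G-B-D-F
Root: G
Minor 3rd above G: Bb
Diminished 5th above G: Db
Minor 7th above G: F
The 7th = F


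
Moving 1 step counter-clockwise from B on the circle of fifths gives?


Reasoning:
Each counter-clockwise step moves down a perfect 5th (= up a perfect 4th)
From B: B → E
= E


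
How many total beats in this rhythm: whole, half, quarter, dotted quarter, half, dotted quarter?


Beat values:
  whole = 4 beats
  half = 2 beats
  quarter = 1 beat
  dotted quarter = 1.5 beats
  half = 2 beats
  dotted quarter = 1.5 beats
Sum = 4 + 2 + 1 + 1.5 + 2 + 1.5
= 12 beats


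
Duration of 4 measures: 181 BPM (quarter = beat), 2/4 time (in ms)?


Quarter-note beat duration = 60000 / 181 ms
Beats per measure (2/4) = 2
One measure = 2 × 60000 / 181 = 120000 / 181 ms
4 measures = 4 × 120000 / 181 = 480000 / 181
= 2651.9 ms


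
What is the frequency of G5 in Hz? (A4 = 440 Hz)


Reasoning:
f = 440 × 2^(n/12) where n = semitones from A4
G5: 10 semitones from A4
f = 440 × 2^(10/12)
f = 783.99 Hz


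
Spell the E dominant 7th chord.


Dominant 7th chord = root + major 3rd + perfect 5th + minor 7th
Seventh chords stack in thirds, so the letter names are E-G-B-D
Root: E
Major 3rd above E: G#
Perfect 5th above E: B
Minor 7th above E: D
Chord = E G# B D


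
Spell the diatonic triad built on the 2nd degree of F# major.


Reasoning:
F# major scale: F# G# A# B C# D# E#
Diatonic triad on degree 2 stacks scale notes 2, 4, 6: G# B D#
G#→B = 3 semitones; G#→D# = 7 semitones → minor triad
= G# B D# (minor)


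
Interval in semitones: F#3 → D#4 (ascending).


Let's work it out.
Absolute semitone position = octave×12 + chromatic position
F#3: 3×12 + 6 = 42
D#4: 4×12 + 3 = 51
Difference = 51 - 42 = 9
= 9 semitones


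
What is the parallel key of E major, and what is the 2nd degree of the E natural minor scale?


Reasoning:
Parallel keys share the same tonic but differ in mode
E major → parallel is E minor
E natural minor scale: E F# G A B C D
= E minor; 2nd degree = F#


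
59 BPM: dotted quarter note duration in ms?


One quarter-note beat = 60000 / BPM = 60000 / 59 ms
Dotted quarter note = 3/2 × quarter note
Duration = 3/2 × 60000 / 59 = 90000 / 59
= 1525.4 ms


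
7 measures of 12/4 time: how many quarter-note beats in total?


Let's work it out.
Time signature 12/4: the bottom number 4 means the quarter note gets one count
The top number 12 means 12 quarter-note beats per measure
Total = 12 × 7 measures
= 84 quarter-note beats


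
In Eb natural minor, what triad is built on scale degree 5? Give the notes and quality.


Solution.
Eb natural minor scale: Eb F Gb Ab Bb Cb Db
Diatonic triad on degree 5 stacks scale notes 5, 7, 2: Bb Db F
Bb→Db = 3 semitones; Bb→F = 7 semitones → minor triad
= Bb Db F (minor)


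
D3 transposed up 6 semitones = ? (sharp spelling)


Reasoning:
D3: chromatic position 2 in octave 3 → absolute = 3×12 + 2 = 38
Transpose up 6: 38 + 6 = 44
44 = 3×12 + 8 → G# in octave 3
Result = G#3


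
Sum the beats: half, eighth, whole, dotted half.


Reasoning:
Beat values:
  half = 2 beats
  eighth = 0.5 beats
  whole = 4 beats
  dotted half = 3 beats
Sum = 2 + 0.5 + 4 + 3
= 9.5 beats


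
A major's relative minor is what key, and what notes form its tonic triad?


The relative minor shares the major's key signature and starts on its 6th degree
6th degree = a major 6th above the tonic; a major 6th above A is F#
→ relative minor of A major is F# minor
Tonic triad of F# minor = root + minor 3rd + perfect 5th = F# A C#
= F# minor; triad = F# A C#


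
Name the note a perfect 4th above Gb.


A 4th spans 4 letter names, so from G we land on C
A perfect 4th = 5 semitones above Gb
Spell C at that pitch: Cb
= Cb


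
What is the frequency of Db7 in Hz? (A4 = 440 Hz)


f = 440 × 2^(n/12) where n = semitones from A4
Db7: 28 semitones from A4
f = 440 × 2^(28/12)
f = 2217.46 Hz


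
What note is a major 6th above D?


Solution.
A 6th spans 6 letter names, so from D we land on B
A major 6th = 9 semitones above D
Spell B at that pitch: B
= B


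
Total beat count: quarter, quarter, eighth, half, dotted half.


Beat values:
  quarter = 1 beat
  quarter = 1 beat
  eighth = 0.5 beats
  half = 2 beats
  dotted half = 3 beats
Sum = 1 + 1 + 0.5 + 2 + 3
= 7.5 beats


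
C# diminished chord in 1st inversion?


Working:
Root position: C# E G
1st inversion: move root up an octave
Bass note: E
Notes (bottom to top) = E G C#


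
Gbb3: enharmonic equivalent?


Working:
Enharmonic notes sound the same pitch but are spelled with different letter names
Gbb and F name the same pitch class
= F3


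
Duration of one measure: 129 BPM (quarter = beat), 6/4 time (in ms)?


Quarter-note beat duration = 60000 / 129 ms
Beats per measure (6/4) = 6
One measure = 6 × 60000 / 129 = 360000 / 129 ms
= 2790.7 ms


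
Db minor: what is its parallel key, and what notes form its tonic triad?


Solution.
Parallel keys share the same tonic but differ in mode
Db minor → parallel is Db major
Tonic triad of Db major = Db F Ab
= Db major; triad = Db F Ab


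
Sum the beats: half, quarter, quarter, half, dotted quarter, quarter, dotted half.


Step by step:
Beat values:
  half = 2 beats
  quarter = 1 beat
  quarter = 1 beat
  half = 2 beats
  dotted quarter = 1.5 beats
  quarter = 1 beat
  dotted half = 3 beats
Sum = 2 + 1 + 1 + 2 + 1.5 + 1 + 3
= 11.5 beats


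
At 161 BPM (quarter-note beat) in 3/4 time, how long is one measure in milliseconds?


Quarter-note beat duration = 60000 / 161 ms
Beats per measure (3/4) = 3
One measure = 3 × 60000 / 161 = 180000 / 161 ms
= 1118.0 ms


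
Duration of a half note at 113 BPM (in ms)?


Step by step:
One quarter-note beat = 60000 / BPM = 60000 / 113 ms
Half note = 2 × quarter note
Duration = 2 × 60000 / 113 = 120000 / 113
= 1061.9 ms


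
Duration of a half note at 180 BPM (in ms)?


One quarter-note beat = 60000 / BPM = 60000 / 180 ms
Half note = 2 × quarter note
Duration = 2 × 60000 / 180 = 120000 / 180
= 666.7 ms


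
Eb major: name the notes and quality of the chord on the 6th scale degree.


Let's work it out.
Eb major scale: Eb F G Ab Bb C D
Diatonic triad on degree 6 stacks scale notes 6, 1, 3: C Eb G
C→Eb = 3 semitones; C→G = 7 semitones → minor triad
= C Eb G (minor)


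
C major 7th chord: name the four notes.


Step by step:
Major 7th chord = root + major 3rd + perfect 5th + major 7th
Seventh chords stack in thirds, so the letter names are C-E-G-B
Root: C
Major 3rd above C: E
Perfect 5th above C: G
Major 7th above C: B
Chord = C E G B


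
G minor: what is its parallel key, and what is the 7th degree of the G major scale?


Working:
Parallel keys share the same tonic but differ in mode
G minor → parallel is G major
G major scale: G A B C D E F#
= G major; 7th degree = F#


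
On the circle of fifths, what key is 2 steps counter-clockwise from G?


Each counter-clockwise step moves down a perfect 5th (= up a perfect 4th)
From G: G → C → F
= F


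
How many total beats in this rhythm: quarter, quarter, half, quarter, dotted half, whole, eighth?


Beat values:
  quarter = 1 beat
  quarter = 1 beat
  half = 2 beats
  quarter = 1 beat
  dotted half = 3 beats
  whole = 4 beats
  eighth = 0.5 beats
Sum = 1 + 1 + 2 + 1 + 3 + 4 + 0.5
= 12.5 beats
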